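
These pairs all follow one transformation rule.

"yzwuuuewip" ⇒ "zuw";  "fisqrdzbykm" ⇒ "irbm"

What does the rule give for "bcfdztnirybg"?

czib

Rule — keep one character in every 3, starting at position 2 (positions 2nd, 5th, 8th, ...).
Applying that to "bcfdztnirybg" gives "czib".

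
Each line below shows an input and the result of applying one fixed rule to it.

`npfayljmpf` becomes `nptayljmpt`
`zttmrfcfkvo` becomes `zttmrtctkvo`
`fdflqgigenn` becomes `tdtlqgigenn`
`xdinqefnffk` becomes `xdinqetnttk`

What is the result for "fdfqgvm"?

Rule — replace every "f" with "t".
Applying that to "fdfqgvm" gives "tdtqgvm".

tdtqgvm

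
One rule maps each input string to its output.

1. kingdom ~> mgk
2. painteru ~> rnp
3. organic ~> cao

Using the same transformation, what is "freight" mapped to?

Looking at the pairs, the operation is to keep one character in every 3, starting at position 1 (positions 1st, 4th, 7th, ...), then reverse the string.
Working it through for "freight": intermediate "fit", final "tif".
(Check on "organic": → "oac" → "cao" ✓)

tif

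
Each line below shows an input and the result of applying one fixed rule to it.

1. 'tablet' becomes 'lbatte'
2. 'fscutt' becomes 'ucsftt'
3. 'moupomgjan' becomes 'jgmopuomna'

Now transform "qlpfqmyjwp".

The rule is to reverse the string, then move the first 2 characters to the end (rotate left by 2).
"qlpfqmyjwp" → "jymqfplqpw".

jymqfplqpw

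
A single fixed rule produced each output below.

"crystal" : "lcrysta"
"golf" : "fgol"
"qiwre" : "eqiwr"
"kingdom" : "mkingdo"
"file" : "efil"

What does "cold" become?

Looking at the pairs, the operation is to move the last character to the front.
On "cold" that produces "dcol".

dcol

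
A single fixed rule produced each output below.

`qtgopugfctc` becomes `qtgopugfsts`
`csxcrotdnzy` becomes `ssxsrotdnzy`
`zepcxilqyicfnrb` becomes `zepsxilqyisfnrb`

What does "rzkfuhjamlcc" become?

rzkfuhjamlss

In each case the input is transformed by: replace every "c" with "s".
Doing the same to "rzkfuhjamlcc": "rzkfuhjamlss".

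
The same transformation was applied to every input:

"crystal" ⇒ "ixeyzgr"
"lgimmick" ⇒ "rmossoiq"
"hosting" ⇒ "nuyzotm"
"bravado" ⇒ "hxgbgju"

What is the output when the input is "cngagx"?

itmgmd

In each case the input is transformed by: shift every letter 6 places forward in the alphabet (wrapping around).
On "cngagx" that produces "itmgmd".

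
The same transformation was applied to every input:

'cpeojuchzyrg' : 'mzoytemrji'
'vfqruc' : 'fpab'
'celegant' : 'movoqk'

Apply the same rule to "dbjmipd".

nltws

The rule is to delete the last 2 characters, then shift every letter 10 places forward in the alphabet (wrapping around).
On "dbjmipd": the first step gives "dbjmi", and the second then gives "nltws".
(Check on "vfqruc": → "vfqr" → "fpab" ✓)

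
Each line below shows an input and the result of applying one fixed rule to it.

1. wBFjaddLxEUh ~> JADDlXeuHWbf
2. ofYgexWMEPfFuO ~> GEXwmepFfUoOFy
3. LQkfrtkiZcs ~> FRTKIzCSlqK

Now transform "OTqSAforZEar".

The pattern: move the first 3 characters to the end (rotate left by 3), then flip the case of every letter.
"OTqSAforZEar" → "SAforZEarOTq" → "saFORzeARotQ".

saFORzeARotQ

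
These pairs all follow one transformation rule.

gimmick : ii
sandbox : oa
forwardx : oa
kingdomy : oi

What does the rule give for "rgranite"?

The rule is to move the last 3 characters to the front (rotate right by 3), then keep only the vowels.
Working it through for "rgranite": intermediate "itergran", final "iea".

iea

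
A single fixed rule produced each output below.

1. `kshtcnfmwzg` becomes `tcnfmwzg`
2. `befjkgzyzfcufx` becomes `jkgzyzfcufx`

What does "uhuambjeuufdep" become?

ambjeuufdep

Looking at the pairs, the operation is to delete the first 3 characters.
Applying that to "uhuambjeuufdep" gives "ambjeuufdep".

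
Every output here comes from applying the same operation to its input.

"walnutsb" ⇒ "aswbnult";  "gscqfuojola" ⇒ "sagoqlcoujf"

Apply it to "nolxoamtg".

In each case the input is transformed by: swap each adjacent pair of characters (1↔2, 3↔4, ...), then take characters alternately from the front and the back (1st, last, 2nd, 2nd-last, ...).
On "nolxoamtg": the first step gives "onxlaotmg", and the second then gives "ognmxtloa".

ognmxtloa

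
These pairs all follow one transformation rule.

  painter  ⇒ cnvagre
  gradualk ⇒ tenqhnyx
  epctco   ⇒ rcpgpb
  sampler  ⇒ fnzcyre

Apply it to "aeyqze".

Rule — shift every letter 13 places forward in the alphabet (wrapping around) — i.e. ROT13.
For "aeyqze" the result is "nrldmr".

nrldmr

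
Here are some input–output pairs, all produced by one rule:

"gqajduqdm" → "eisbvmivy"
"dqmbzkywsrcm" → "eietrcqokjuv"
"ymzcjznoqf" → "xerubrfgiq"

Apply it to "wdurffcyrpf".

xvmjxxuqjho

Each output is the input with this applied: swap the first and last characters, then shift every letter 8 places backward in the alphabet (wrapping around).
Starting from "wdurffcyrpf": after the first operation, "fdurffcyrpw"; after the second, "xvmjxxuqjho".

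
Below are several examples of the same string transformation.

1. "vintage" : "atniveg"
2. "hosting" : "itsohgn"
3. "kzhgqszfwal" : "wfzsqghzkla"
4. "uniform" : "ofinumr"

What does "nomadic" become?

Each output is the input with this applied: move the last 2 characters to the front (rotate right by 2), then reverse the string.
For "nomadic", step one produces "icnomad"; step two turns that into "damonci".

damonci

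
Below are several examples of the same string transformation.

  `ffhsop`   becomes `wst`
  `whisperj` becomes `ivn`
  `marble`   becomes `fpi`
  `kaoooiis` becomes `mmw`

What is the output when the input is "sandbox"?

fsb

In each case the input is transformed by: shift every letter 4 places forward in the alphabet (wrapping around), then keep only the last 3 characters.
"sandbox" → "werhfsb" → "fsb".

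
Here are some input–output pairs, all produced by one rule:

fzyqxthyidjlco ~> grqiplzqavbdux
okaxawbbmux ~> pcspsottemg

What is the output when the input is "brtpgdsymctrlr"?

The pattern: swap the first and last characters, then shift every letter 8 places backward in the alphabet (wrapping around).
For "brtpgdsymctrlr", step one produces "rrtpgdsymctrlb"; step two turns that into "jjlhyvkqeuljdt".

jjlhyvkqeuljdt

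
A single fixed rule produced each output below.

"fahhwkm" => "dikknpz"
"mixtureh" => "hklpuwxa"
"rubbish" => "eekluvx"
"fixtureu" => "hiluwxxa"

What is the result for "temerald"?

dghhopuw

Looking at the pairs, the operation is to sort the characters into alphabetical order, then shift every letter 3 places forward in the alphabet (wrapping around).
"temerald" → "adeelmrt" → "dghhopuw".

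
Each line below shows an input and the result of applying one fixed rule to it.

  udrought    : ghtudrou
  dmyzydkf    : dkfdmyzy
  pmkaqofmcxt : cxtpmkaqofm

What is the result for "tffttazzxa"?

zxatffttaz

What's happening: move the last 3 characters to the front (rotate right by 3).
On "tffttazzxa" that produces "zxatffttaz".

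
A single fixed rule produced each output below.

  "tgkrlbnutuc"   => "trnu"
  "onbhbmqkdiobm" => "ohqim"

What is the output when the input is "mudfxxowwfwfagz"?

Each output is the input with this applied: keep one character in every 3, starting at position 1 (positions 1st, 4th, 7th, ...).
So "mudfxxowwfwfagz" becomes "mfofa".

mfofa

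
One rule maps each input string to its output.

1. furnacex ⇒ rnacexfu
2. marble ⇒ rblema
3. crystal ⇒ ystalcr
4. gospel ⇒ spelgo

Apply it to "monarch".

narchmo

Each output is the input with this applied: move the first 2 characters to the end (rotate left by 2).
Doing the same to "monarch": "narchmo".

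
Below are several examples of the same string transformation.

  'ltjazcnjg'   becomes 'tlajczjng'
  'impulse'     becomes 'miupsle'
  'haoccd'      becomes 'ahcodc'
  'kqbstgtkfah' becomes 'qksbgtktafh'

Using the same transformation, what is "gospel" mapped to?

The pattern: swap each adjacent pair of characters (1↔2, 3↔4, ...).
On "gospel" that produces "ogpsle".

ogpsle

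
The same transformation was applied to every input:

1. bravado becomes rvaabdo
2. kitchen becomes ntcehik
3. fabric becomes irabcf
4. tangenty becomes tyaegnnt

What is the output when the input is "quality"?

Each output is the input with this applied: sort the characters into alphabetical order, then move the last 2 characters to the front (rotate right by 2).
Applying both steps to "quality": "ailqtuy", then "uyailqt".

uyailqt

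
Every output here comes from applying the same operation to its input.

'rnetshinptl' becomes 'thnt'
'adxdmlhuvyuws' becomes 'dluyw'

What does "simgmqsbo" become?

gqb

In each case the input is transformed by: keep every other character starting from the second (positions 2nd, 4th, 6th, ...), then delete the first character.
"simgmqsbo" → "gqb".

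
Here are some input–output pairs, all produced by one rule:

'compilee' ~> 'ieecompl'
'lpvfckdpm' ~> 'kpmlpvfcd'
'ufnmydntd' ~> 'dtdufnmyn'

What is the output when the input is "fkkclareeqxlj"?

qljfkkclareex

Each output is the input with this applied: move the last 3 characters to the front (rotate right by 3), then swap the first and last characters.
Applying both steps to "fkkclareeqxlj": "xljfkkclareeq", then "qljfkkclareex".
(Check on "lpvfckdpm": → "dpmlpvfck" → "kpmlpvfcd" ✓)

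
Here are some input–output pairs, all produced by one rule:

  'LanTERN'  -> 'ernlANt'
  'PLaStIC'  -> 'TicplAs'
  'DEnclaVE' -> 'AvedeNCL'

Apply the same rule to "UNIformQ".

RMquniFO

The transformation: flip the case of every letter, then move the last 3 characters to the front (rotate right by 3).
Working it through for "UNIformQ": intermediate "uniFORMq", final "RMquniFO".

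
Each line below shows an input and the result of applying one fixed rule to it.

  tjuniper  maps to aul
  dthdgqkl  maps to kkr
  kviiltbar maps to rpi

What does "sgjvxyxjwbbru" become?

zceib

The rule is to shift every letter 7 places forward in the alphabet (wrapping around), then keep one character in every 3, starting at position 1 (positions 1st, 4th, 7th, ...).
Starting from "sgjvxyxjwbbru": after the first operation, "znqcefeqdiiyb"; after the second, "zceib".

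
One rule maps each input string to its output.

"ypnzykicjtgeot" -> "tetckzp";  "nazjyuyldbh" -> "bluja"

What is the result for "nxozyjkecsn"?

sejzx

The transformation: keep every other character starting from the second (positions 2nd, 4th, 6th, ...), then reverse the string.
Working it through for "nxozyjkecsn": intermediate "xzjes", final "sejzx".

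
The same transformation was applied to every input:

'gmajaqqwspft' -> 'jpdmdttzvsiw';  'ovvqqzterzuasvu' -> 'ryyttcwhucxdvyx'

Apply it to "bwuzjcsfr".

The transformation: shift every letter 3 places forward in the alphabet (wrapping around).
Applying that to "bwuzjcsfr" gives "ezxcmfviu".

ezxcmfviu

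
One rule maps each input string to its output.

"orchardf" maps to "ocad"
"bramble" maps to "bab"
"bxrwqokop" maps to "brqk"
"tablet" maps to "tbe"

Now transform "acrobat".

arb

The rule is to delete the last character, then keep every other character starting from the first (positions 1st, 3rd, 5th, ...).
Starting from "acrobat": after the first operation, "acroba"; after the second, "arb".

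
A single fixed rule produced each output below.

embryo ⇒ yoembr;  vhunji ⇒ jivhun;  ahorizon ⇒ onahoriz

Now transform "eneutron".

The pattern: move the last 2 characters to the front (rotate right by 2).
Doing the same to "eneutron": "oneneutr".

oneneutr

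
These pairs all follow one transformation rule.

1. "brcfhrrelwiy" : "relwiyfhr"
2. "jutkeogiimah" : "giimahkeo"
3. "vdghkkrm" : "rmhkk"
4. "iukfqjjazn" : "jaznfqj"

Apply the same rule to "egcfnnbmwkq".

bmwkqfnn

The transformation: delete the first 3 characters, then move the first 3 characters to the end (rotate left by 3).
Applying both steps to "egcfnnbmwkq": "fnnbmwkq", then "bmwkqfnn".
(Check on "jutkeogiimah": → "keogiimah" → "giimahkeo" ✓)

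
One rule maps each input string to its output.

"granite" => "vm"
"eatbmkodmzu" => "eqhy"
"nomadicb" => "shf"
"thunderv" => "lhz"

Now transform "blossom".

Rule — shift every letter 4 places forward in the alphabet (wrapping around), then keep one character in every 3, starting at position 2 (positions 2nd, 5th, 8th, ...).
On "blossom": the first step gives "fpswwsq", and the second then gives "pw".

pw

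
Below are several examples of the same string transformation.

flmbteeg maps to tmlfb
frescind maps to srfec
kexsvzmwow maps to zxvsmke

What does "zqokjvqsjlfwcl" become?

zvsqqolkjjf

Looking at the pairs, the operation is to delete the last 3 characters, then sort the characters into reverse alphabetical order.
"zqokjvqsjlfwcl" → "zqokjvqsjlf" → "zvsqqolkjjf".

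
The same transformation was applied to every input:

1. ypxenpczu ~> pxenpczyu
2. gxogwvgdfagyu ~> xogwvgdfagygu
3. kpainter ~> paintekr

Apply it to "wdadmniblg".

The rule is to swap the first and last characters, then move the first character to the end.
Starting from "wdadmniblg": after the first operation, "gdadmniblw"; after the second, "dadmniblwg".

dadmniblwg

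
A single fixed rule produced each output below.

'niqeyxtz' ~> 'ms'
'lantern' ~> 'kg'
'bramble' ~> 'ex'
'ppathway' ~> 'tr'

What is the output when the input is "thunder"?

xk

What's happening: shift every letter 7 places backward in the alphabet (wrapping around), then keep only the last 2 characters.
Working it through for "thunder": intermediate "mangwxk", final "xk".
(Check on "niqeyxtz": → "gbjxrqms" → "ms" ✓)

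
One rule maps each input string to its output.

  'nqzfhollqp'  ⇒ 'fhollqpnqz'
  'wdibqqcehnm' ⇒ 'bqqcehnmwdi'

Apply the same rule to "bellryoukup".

In each case the input is transformed by: move the first 3 characters to the end (rotate left by 3).
Doing the same to "bellryoukup": "lryoukupbel".

lryoukupbel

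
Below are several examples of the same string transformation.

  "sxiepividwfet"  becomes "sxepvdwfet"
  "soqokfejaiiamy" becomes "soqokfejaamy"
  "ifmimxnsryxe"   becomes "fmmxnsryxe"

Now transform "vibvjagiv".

vbvjagv

Looking at the pairs, the operation is to remove every "i".
For "vibvjagiv" the result is "vbvjagv".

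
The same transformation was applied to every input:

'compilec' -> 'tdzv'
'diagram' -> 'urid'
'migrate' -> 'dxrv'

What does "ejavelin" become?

vrvz

What's happening: shift every letter 9 places backward in the alphabet (wrapping around), then keep every other character starting from the first (positions 1st, 3rd, 5th, ...).
Starting from "ejavelin": after the first operation, "varmvcze"; after the second, "vrvz".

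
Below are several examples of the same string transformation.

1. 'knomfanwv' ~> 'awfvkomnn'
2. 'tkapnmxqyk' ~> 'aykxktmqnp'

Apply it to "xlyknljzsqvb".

bzjykxlvlsnq

Looking at the pairs, the operation is to sort the characters into alphabetical order, then take characters alternately from the front and the back (1st, last, 2nd, 2nd-last, ...).
Applying both steps to "xlyknljzsqvb": "bjkllnqsvxyz", then "bzjykxlvlsnq".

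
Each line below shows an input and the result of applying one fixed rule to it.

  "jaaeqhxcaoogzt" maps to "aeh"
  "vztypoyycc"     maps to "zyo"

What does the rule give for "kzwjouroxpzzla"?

zju

Each output is the input with this applied: keep every other character starting from the second (positions 2nd, 4th, 6th, ...), then keep only the first 3 characters.
Working it through for "kzwjouroxpzzla": intermediate "zjuopza", final "zju".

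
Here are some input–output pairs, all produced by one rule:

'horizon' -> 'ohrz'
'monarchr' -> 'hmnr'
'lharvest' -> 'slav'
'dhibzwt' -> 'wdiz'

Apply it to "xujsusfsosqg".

qxjufo

In each case the input is transformed by: move the last 2 characters to the front (rotate right by 2), then keep every other character starting from the first (positions 1st, 3rd, 5th, ...).
Working it through for "xujsusfsosqg": intermediate "qgxujsusfsos", final "qxjufo".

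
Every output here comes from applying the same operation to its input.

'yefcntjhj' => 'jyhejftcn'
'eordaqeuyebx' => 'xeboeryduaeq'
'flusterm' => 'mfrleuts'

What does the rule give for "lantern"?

nlraent

The transformation: reverse the string, then take characters alternately from the front and the back (1st, last, 2nd, 2nd-last, ...).
For "lantern", step one produces "nretnal"; step two turns that into "nlraent".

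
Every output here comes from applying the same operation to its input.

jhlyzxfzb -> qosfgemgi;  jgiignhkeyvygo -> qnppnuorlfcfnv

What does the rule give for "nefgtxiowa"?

Looking at the pairs, the operation is to shift every letter 7 places forward in the alphabet (wrapping around).
On "nefgtxiowa" that produces "ulmnaepvdh".

ulmnaepvdh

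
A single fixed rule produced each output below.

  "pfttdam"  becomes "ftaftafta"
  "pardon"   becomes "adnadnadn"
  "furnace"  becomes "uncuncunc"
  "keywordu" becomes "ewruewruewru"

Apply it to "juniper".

The pattern: keep every other character starting from the second (positions 2nd, 4th, 6th, ...), then write the whole string 3 times in a row.
Applying both steps to "juniper": "uie", then "uieuieuie".
(Check on "furnace": → "unc" → "uncuncunc" ✓)

uieuieuie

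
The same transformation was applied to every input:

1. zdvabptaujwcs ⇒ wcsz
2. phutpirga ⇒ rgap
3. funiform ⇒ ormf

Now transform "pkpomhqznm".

znmp

Rule — move the first character to the end, then keep only the last 4 characters.
Applying both steps to "pkpomhqznm": "kpomhqznmp", then "znmp".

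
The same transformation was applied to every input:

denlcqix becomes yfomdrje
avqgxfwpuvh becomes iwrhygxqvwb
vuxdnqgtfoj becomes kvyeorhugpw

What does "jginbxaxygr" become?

Looking at the pairs, the operation is to shift every letter 1 place forward in the alphabet (wrapping around), then swap the first and last characters.
"jginbxaxygr" → "shjocybyzhk".

shjocybyzhk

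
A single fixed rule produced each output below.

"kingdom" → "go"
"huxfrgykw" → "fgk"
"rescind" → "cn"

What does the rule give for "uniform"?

fr

Each output is the input with this applied: keep every other character starting from the second (positions 2nd, 4th, 6th, ...), then delete the first character.
"uniform" → "nfr" → "fr".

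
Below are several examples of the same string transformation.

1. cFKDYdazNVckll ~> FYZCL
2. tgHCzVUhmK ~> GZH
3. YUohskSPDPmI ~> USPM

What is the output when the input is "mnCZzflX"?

NZX

The transformation: keep one character in every 3, starting at position 2 (positions 2nd, 5th, 8th, ...), then convert every letter to uppercase.
On "mnCZzflX" that produces "NZX".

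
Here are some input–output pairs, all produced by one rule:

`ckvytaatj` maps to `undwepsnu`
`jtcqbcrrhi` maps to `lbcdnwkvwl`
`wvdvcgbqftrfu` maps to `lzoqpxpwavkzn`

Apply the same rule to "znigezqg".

tkathcay

The rule is to move the last 3 characters to the front (rotate right by 3), then shift every letter 6 places backward in the alphabet (wrapping around).
On "znigezqg": the first step gives "zqgznige", and the second then gives "tkathcay".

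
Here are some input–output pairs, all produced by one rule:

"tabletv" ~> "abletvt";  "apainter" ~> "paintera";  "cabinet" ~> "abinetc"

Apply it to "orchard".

The rule is to move the first character to the end.
Doing the same to "orchard": "rchardo".

rchardo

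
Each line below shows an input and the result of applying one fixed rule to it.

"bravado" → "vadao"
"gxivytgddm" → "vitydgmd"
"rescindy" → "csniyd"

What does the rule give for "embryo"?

rboy

Looking at the pairs, the operation is to swap each adjacent pair of characters (1↔2, 3↔4, ...), then delete the first 2 characters.
On "embryo": the first step gives "merboy", and the second then gives "rboy".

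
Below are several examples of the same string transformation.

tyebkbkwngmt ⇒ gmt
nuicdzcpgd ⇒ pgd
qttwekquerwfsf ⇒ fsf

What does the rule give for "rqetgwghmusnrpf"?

rpf

Looking at the pairs, the operation is to keep only the last 3 characters.
Applying that to "rqetgwghmusnrpf" gives "rpf".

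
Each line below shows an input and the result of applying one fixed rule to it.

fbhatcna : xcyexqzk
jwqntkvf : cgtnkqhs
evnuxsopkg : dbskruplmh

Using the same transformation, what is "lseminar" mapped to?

oipbjfkx

Rule — shift every letter 3 places backward in the alphabet (wrapping around), then move the last character to the front.
On "lseminar": the first step gives "ipbjfkxo", and the second then gives "oipbjfkx".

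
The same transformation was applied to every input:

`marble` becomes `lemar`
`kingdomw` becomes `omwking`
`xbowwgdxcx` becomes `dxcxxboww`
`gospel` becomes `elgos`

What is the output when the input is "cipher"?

ercip

Looking at the pairs, the operation is to swap the front and back halves of the string, then delete the first character.
"cipher" → "hercip" → "ercip".
(Check on "gospel": → "pelgos" → "elgos" ✓)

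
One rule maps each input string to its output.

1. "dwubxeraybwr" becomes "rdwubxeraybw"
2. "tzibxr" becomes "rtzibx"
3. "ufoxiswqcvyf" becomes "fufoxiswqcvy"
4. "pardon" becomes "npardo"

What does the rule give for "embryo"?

oembry

The rule is to move the last character to the front.
For "embryo" the result is "oembry".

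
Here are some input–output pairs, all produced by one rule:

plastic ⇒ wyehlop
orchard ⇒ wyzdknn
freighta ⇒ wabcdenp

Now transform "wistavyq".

What's happening: sort the characters into alphabetical order, then shift every letter 4 places backward in the alphabet (wrapping around).
"wistavyq" → "aiqstvwy" → "wemoprsu".
(Check on "orchard": → "acdhorr" → "wyzdknn" ✓)

wemoprsu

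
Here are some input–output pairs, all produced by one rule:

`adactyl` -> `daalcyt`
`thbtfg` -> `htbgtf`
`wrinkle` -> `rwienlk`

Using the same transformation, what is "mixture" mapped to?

The transformation: move the first character to the end, then take characters alternately from the front and the back (1st, last, 2nd, 2nd-last, ...).
For "mixture", step one produces "ixturem"; step two turns that into "imxetru".

imxetru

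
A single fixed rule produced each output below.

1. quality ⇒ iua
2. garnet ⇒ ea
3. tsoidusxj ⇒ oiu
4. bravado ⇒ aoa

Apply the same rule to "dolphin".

Each output is the input with this applied: move the last 3 characters to the front (rotate right by 3), then keep only the vowels.
Working it through for "dolphin": intermediate "hindolp", final "io".

io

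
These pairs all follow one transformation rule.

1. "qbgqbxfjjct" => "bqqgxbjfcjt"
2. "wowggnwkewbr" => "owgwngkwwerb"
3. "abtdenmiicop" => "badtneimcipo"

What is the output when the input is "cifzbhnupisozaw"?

iczfhbuniposazw

In each case the input is transformed by: swap each adjacent pair of characters (1↔2, 3↔4, ...).
Doing the same to "cifzbhnupisozaw": "iczfhbuniposazw".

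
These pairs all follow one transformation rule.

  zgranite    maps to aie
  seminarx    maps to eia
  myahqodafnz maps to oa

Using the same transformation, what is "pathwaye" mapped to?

aae

The pattern: keep every other character starting from the second (positions 2nd, 4th, 6th, ...), then keep only the vowels.
For "pathwaye", step one produces "ahae"; step two turns that into "aae".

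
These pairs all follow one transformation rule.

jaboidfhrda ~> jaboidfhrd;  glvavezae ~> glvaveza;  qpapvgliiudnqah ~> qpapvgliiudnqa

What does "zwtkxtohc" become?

Looking at the pairs, the operation is to delete the last character.
On "zwtkxtohc" that produces "zwtkxtoh".

zwtkxtoh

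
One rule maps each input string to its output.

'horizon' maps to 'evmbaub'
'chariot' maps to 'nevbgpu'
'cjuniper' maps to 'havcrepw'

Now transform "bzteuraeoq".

Looking at the pairs, the operation is to shift every letter 13 places forward in the alphabet (wrapping around) — i.e. ROT13, then move the first 2 characters to the end (rotate left by 2).
For "bzteuraeoq", step one produces "omgrhenrbd"; step two turns that into "grhenrbdom".

grhenrbdom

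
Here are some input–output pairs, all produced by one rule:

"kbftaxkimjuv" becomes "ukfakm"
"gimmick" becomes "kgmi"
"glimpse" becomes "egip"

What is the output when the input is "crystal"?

lcyt

What's happening: keep every other character starting from the first (positions 1st, 3rd, 5th, ...), then move the last character to the front.
On "crystal": the first step gives "cytl", and the second then gives "lcyt".
(Check on "gimmick": → "gmik" → "kgmi" ✓)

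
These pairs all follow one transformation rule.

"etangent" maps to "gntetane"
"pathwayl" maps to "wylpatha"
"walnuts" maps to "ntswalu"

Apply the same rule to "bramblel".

belbraml

Each output is the input with this applied: move the last 3 characters to the front (rotate right by 3), then swap the first and last characters.
On "bramblel": the first step gives "lelbramb", and the second then gives "belbraml".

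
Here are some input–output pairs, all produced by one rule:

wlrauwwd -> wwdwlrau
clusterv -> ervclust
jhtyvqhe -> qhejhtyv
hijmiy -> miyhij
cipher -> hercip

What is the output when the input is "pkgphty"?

Each output is the input with this applied: move the last 3 characters to the front (rotate right by 3).
So "pkgphty" becomes "htypkgp".

htypkgp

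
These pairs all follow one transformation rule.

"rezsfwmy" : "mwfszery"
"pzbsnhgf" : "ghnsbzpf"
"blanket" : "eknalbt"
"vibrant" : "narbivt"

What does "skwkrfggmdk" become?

dmggfrkwksk

The rule is to reverse the string, then move the first character to the end.
Starting from "skwkrfggmdk": after the first operation, "kdmggfrkwks"; after the second, "dmggfrkwksk".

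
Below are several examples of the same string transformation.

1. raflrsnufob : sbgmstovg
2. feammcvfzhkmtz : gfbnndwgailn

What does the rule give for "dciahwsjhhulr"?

Looking at the pairs, the operation is to shift every letter 1 place forward in the alphabet (wrapping around), then delete the last 2 characters.
Doing the same to "dciahwsjhhulr": "edjbixtkiiv".

edjbixtkiiv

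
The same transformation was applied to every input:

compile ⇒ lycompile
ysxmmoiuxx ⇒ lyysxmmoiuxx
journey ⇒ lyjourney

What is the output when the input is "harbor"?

lyharbor

Each output is the input with this applied: prepend "ly".
For "harbor" the result is "lyharbor".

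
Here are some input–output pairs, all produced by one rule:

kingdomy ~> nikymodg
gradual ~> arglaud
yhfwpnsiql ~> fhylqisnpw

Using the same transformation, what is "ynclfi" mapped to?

cnyifl

The rule is to move the first 3 characters to the end (rotate left by 3), then reverse the string.
Working it through for "ynclfi": intermediate "lfiync", final "cnyifl".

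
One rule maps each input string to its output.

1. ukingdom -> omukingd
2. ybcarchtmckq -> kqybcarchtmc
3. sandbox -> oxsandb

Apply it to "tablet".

ettabl

Each output is the input with this applied: move the last 2 characters to the front (rotate right by 2).
"tablet" → "ettabl".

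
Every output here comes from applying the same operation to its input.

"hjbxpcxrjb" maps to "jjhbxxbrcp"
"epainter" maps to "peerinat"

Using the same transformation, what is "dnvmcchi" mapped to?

nhdimcvc

The pattern: swap each adjacent pair of characters (1↔2, 3↔4, ...), then take characters alternately from the front and the back (1st, last, 2nd, 2nd-last, ...).
"dnvmcchi" → "nhdimcvc".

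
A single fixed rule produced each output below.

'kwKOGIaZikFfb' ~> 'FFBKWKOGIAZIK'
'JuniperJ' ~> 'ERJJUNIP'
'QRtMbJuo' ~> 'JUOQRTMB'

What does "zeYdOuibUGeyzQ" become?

YZQZEYDOUIBUGE

Looking at the pairs, the operation is to move the last 3 characters to the front (rotate right by 3), then convert every letter to uppercase.
For "zeYdOuibUGeyzQ", step one produces "yzQzeYdOuibUGe"; step two turns that into "YZQZEYDOUIBUGE".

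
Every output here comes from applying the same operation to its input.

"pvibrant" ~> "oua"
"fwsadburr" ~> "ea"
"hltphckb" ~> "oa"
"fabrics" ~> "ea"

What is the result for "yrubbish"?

aa

The rule is to shift every letter 1 place backward in the alphabet (wrapping around), then keep only the vowels.
Applying that to "yrubbish" gives "aa".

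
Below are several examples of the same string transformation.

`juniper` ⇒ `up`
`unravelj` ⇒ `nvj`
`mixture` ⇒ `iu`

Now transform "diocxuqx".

Each output is the input with this applied: keep one character in every 3, starting at position 2 (positions 2nd, 5th, 8th, ...).
For "diocxuqx" the result is "ixx".

ixx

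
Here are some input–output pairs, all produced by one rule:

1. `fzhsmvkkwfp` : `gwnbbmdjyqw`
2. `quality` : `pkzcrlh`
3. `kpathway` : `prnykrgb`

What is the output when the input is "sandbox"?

ofsuerj

The rule is to shift every letter 9 places backward in the alphabet (wrapping around), then reverse the string.
Doing the same to "sandbox": "ofsuerj".
(Check on "kpathway": → "bgrkynrp" → "prnykrgb" ✓)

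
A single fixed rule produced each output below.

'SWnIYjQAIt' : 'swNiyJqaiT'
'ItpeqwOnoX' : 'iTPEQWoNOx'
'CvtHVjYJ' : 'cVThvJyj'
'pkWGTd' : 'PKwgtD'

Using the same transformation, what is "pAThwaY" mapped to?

Looking at the pairs, the operation is to flip the case of every letter.
Doing the same to "pAThwaY": "PatHWAy".

PatHWAy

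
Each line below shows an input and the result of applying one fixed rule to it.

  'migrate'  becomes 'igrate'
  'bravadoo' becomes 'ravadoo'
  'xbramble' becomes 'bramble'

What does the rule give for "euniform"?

uniform

In each case the input is transformed by: delete the first character.
Applying that to "euniform" gives "uniform".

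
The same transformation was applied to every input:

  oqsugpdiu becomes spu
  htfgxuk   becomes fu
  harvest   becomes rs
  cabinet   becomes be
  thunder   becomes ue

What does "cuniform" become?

no

The pattern: keep one character in every 3, starting at position 3 (positions 3rd, 6th, 9th, ...).
For "cuniform" the result is "no".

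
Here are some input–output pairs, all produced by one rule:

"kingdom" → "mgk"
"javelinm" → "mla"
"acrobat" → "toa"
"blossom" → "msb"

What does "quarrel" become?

Each output is the input with this applied: reverse the string, then keep one character in every 3, starting at position 1 (positions 1st, 4th, 7th, ...).
For "quarrel", step one produces "lerrauq"; step two turns that into "lrq".

lrq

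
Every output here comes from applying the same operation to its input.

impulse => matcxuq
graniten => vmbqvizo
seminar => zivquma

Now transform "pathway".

Each output is the input with this applied: reverse the string, then shift every letter 8 places forward in the alphabet (wrapping around).
For "pathway" the result is "giepbix".

giepbix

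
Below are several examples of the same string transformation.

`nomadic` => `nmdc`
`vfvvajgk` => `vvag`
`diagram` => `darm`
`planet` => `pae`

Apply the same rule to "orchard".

In each case the input is transformed by: keep every other character starting from the first (positions 1st, 3rd, 5th, ...).
On "orchard" that produces "ocad".

ocad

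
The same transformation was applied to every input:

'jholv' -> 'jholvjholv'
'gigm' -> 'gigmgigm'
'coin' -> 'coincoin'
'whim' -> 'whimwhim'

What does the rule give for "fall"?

fallfall

The rule is to write the whole string twice.
Doing the same to "fall": "fallfall".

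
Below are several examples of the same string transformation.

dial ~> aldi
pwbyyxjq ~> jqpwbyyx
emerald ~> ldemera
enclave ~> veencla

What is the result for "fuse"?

Rule — move the last 2 characters to the front (rotate right by 2).
For "fuse" the result is "sefu".

sefu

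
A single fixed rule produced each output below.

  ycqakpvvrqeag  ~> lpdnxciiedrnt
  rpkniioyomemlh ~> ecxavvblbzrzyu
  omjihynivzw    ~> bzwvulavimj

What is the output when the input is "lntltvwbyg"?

The pattern: shift every letter 13 places forward in the alphabet (wrapping around) — i.e. ROT13.
Doing the same to "lntltvwbyg": "yagygijolt".

yagygijolt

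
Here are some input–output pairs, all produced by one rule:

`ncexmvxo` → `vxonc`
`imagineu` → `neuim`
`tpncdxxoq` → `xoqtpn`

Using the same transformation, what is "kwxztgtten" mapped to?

tenkwxz

Looking at the pairs, the operation is to move the last 3 characters to the front (rotate right by 3), then delete the last 3 characters.
"kwxztgtten" → "tenkwxztgt" → "tenkwxz".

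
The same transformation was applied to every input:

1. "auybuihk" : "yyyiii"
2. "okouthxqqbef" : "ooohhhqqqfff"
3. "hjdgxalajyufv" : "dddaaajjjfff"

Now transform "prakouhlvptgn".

aaauuuvvvggg

Looking at the pairs, the operation is to keep one character in every 3, starting at position 3 (positions 3rd, 6th, 9th, ...), then repeat every character 3 times.
Working it through for "prakouhlvptgn": intermediate "auvg", final "aaauuuvvvggg".
(Check on "okouthxqqbef": → "ohqf" → "ooohhhqqqfff" ✓)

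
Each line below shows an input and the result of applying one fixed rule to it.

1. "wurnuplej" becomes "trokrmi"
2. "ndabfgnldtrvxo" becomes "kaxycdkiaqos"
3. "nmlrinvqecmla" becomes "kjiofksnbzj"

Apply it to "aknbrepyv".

Rule — shift every letter 3 places backward in the alphabet (wrapping around), then delete the last 2 characters.
For "aknbrepyv", step one produces "xhkyobmvs"; step two turns that into "xhkyobm".

xhkyobm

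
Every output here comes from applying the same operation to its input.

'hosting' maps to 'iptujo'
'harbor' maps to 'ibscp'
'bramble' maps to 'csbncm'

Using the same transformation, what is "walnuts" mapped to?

xbmovu

The transformation: delete the last character, then shift every letter 1 place forward in the alphabet (wrapping around).
For "walnuts" the result is "xbmovu".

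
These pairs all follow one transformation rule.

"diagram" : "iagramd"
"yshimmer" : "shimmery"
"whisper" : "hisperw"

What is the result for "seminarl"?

eminarls

The rule is to move the first character to the end.
Doing the same to "seminarl": "eminarls".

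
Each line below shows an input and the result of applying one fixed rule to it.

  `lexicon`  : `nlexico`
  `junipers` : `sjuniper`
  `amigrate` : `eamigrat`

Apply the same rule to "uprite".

euprit

Rule — move the last character to the front.
For "uprite" the result is "euprit".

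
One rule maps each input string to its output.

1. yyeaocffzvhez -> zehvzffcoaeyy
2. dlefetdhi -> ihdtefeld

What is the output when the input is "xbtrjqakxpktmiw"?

wimtkpxkaqjrtbx

The transformation: reverse the string.
"xbtrjqakxpktmiw" → "wimtkpxkaqjrtbx".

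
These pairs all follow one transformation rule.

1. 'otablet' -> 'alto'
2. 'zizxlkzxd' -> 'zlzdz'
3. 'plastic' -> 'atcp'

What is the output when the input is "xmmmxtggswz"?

mxgszx

Each output is the input with this applied: keep every other character starting from the first (positions 1st, 3rd, 5th, ...), then move the first character to the end.
"xmmmxtggswz" → "xmxgsz" → "mxgszx".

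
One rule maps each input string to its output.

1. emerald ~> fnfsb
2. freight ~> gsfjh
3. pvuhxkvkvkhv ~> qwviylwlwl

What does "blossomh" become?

The transformation: shift every letter 1 place forward in the alphabet (wrapping around), then delete the last 2 characters.
Starting from "blossomh": after the first operation, "cmpttpni"; after the second, "cmpttp".

cmpttp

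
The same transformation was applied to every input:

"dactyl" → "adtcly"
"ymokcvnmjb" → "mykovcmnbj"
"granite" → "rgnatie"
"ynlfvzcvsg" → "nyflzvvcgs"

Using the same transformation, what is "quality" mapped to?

uqlatiy

Rule — swap each adjacent pair of characters (1↔2, 3↔4, ...).
Applying that to "quality" gives "uqlatiy".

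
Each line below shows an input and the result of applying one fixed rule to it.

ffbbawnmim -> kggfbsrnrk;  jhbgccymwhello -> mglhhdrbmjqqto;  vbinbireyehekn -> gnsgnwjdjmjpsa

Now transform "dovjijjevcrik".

taonoojahwnpi

In each case the input is transformed by: shift every letter 5 places forward in the alphabet (wrapping around), then move the first character to the end.
For "dovjijjevcrik", step one produces "itaonoojahwnp"; step two turns that into "taonoojahwnpi".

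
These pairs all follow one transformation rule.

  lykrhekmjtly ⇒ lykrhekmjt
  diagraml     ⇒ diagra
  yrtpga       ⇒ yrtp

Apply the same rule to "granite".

The pattern: delete the last 2 characters.
"granite" → "grani".

grani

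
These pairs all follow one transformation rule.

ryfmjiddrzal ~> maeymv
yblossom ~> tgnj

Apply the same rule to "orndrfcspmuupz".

jimxkpk

The pattern: shift every letter 5 places backward in the alphabet (wrapping around), then keep every other character starting from the first (positions 1st, 3rd, 5th, ...).
Working it through for "orndrfcspmuupz": intermediate "jmiymaxnkhppku", final "jimxkpk".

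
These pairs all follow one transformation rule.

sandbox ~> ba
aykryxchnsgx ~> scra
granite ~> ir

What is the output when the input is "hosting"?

io

Rule — reverse the string, then keep one character in every 3, starting at position 3 (positions 3rd, 6th, 9th, ...).
On "hosting": the first step gives "gnitsoh", and the second then gives "io".
(Check on "granite": → "etinarg" → "ir" ✓)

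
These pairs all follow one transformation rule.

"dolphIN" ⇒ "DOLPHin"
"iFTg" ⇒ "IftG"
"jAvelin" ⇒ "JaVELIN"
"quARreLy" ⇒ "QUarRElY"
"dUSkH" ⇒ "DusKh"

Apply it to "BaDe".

Looking at the pairs, the operation is to flip the case of every letter.
So "BaDe" becomes "bAdE".

bAdE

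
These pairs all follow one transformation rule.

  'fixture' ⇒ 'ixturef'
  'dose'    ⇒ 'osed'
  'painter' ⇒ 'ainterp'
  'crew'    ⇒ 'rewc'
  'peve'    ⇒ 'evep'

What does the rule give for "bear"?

The pattern: move the first character to the end.
"bear" → "earb".

earb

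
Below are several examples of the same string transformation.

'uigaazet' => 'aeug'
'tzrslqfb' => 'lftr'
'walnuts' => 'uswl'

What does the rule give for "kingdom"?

dmkn

Looking at the pairs, the operation is to keep every other character starting from the first (positions 1st, 3rd, 5th, ...), then swap the front and back halves of the string.
On "kingdom": the first step gives "kndm", and the second then gives "dmkn".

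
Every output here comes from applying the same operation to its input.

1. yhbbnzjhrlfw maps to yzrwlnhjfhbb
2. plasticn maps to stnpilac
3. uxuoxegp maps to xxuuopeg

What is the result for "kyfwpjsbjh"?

wypsjkhjbf

Rule — sort the characters into reverse alphabetical order, then swap each adjacent pair of characters (1↔2, 3↔4, ...).
Applying both steps to "kyfwpjsbjh": "ywspkjjhfb", then "wypsjkhjbf".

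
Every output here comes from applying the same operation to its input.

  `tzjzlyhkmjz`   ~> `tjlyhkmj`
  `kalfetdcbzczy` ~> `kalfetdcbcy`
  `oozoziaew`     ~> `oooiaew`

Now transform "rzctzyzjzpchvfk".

rctyjpchvfk

The rule is to remove every "z".
On "rzctzyzjzpchvfk" that produces "rctyjpchvfk".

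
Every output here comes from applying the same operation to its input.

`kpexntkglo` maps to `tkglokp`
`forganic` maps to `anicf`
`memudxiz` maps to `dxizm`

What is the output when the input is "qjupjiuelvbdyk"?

The rule is to swap the front and back halves of the string, then delete the last 3 characters.
"qjupjiuelvbdyk" → "elvbdykqjupjiu" → "elvbdykqjup".

elvbdykqjup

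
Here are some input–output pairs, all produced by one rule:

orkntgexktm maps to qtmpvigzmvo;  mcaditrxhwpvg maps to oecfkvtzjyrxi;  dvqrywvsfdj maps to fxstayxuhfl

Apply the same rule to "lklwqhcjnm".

nmnysjelpo

The pattern: shift every letter 2 places forward in the alphabet (wrapping around).
Applying that to "lklwqhcjnm" gives "nmnysjelpo".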